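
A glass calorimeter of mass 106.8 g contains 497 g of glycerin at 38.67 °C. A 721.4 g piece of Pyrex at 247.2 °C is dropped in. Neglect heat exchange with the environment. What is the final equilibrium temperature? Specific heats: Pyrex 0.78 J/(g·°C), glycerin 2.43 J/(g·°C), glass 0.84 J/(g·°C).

T_f ≈ 101.8 °C

Taking heat into each body as positive, Σ m c ΔT = 0:
721.4·0.78·(T − 247.2) + 497·2.43·(T − 38.67) + 106.8·0.84·(T − 38.67) = 0
562.69(T − 247.2) + 1207.7(T − 38.67) + 89.71(T − 38.67) = 0
(562.69 + 1207.7 + 89.71) T = 562.69·247.2 + 1207.7·38.67 + 89.71·38.67
T = 189269/1860.1 ≈ 101.75 °C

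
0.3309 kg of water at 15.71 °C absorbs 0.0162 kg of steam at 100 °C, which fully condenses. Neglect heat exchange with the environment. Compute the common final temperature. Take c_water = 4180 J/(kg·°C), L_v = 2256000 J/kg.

T_f ≈ 44.8 °C

Energy conservation, ΣQ = 0:
latent heat released on condensation: 0.0162×2256000 = 36547; condensate cools 100→T: 0.0162×4180×(T − 100) = 67.72(T − 100); original water: 1383.2(T − 15.71)
1450.9 T = 36547 + 6771.6 + 21729 = 65048
T ≈ 44.83 °C — below 100 °C, confirming all the steam condensed.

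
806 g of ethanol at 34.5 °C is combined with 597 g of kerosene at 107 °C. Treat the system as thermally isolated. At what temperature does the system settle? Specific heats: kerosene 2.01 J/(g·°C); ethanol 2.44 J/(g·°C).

Setting the total heat transfer to zero:
597*2.01*(T − 107) + 806*2.44*(T − 34.5) = 0
1200(T − 107) + 1966.6(T − 34.5) = 0
(1200 + 1966.6) T = 1200*107 + 1966.6*34.5
T ≈ 61.97 °C

T_f ≈ 62.0 °C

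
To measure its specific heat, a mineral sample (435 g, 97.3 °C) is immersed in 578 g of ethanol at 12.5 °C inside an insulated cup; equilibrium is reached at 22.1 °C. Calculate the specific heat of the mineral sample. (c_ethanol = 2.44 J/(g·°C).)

c ≈ 0.414 J/(g·°C)

Heat lost by the mineral sample = heat gained by the ethanol:
435·c·(97.3 − 22.1) = 578·2.44·(22.1 − 12.5)
32712 c = 13539  ⇒  c ≈ 0.4139 J/(g·°C)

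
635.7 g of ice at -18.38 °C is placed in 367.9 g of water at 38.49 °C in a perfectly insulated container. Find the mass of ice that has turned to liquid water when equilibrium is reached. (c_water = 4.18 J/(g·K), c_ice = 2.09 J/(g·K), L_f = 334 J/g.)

m_melted ≈ 104 g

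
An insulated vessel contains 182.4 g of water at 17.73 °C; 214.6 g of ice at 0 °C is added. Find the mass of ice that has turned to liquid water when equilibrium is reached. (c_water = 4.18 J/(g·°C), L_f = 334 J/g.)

m_melted ≈ 40.5 g

Heat available from the water dropping to 0 °C: 182.4·4.18·17.73 = 13518 J.
Fully melting the ice requires m_ice L_f = 214.6·334 = 71676 J.
That's not enough to melt it all — equilibrium is at 0 °C with ice remaining.
m_melt = 13518 / L_f = 40.47 g.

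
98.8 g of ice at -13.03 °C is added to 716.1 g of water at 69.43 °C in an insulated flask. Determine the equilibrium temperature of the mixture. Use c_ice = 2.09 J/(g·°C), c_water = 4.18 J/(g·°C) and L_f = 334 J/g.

T_f ≈ 50.5 °C

Net heat exchanged in the isolated system is zero:
warm ice to 0 °C: 98.8·2.09·(0 − (-13.03)) = 2690.6
  melt ice: 98.8·334 = 32999
  meltwater 0→T: 98.8·4.18·T = 412.98 T
  water cools: 716.1·4.18·(T − 69.43) = 2993.3(T − 69.43)
3406.3 T = 207825 − 35690 = 172135
T ≈ 50.53 °C. Since T > 0 °C, the all-ice-melts assumption holds.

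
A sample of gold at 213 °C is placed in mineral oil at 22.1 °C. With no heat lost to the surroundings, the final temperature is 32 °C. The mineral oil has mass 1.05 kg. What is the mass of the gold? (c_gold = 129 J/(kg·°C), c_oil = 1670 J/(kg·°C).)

m ≈ 0.743 kg

|Q_gold| = |Q_oil|:
m×129×(213 − 32) = 1.05×1670×(32 − 22.1)
23349 m = 17360  ⇒  m ≈ 0.7435 kg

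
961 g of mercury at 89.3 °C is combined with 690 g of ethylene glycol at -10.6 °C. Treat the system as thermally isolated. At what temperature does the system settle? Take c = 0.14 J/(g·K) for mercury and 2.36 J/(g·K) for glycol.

T_f ≈ -3.0 °C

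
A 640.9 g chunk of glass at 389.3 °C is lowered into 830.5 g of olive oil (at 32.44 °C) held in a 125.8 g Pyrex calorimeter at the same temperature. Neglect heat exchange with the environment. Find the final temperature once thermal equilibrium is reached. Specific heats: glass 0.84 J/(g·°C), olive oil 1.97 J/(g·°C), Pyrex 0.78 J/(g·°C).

T_f ≈ 117.0 °C

Taking heat into each body as positive, Σ m c ΔT = 0:
640.9×0.84×(T − 389.3) + 830.5×1.97×(T − 32.44) + 125.8×0.78×(T − 32.44) = 0
538.36(T − 389.3) + 1636.1(T − 32.44) + 98.12(T − 32.44) = 0
(538.36 + 1636.1 + 98.12) T = 538.36×389.3 + 1636.1×32.44 + 98.12×32.44
T = 265840 / 2272.6 = 117 °C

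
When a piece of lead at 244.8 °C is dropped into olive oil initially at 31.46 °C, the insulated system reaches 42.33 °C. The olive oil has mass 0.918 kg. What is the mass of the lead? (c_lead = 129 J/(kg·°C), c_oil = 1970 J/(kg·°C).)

|Q_lead| = |Q_oil|:
m×129×(244.8 − 42.33) = 0.918×1970×(42.33 − 31.46)
26119 m = 19658  ⇒  m ≈ 0.7526 kg

m ≈ 0.753 kg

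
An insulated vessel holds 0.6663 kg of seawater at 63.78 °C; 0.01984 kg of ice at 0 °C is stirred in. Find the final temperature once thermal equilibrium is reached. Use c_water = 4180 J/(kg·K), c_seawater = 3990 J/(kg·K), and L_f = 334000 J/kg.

Taking heat into each body as positive, Σ m c ΔT = 0:
fusion: m_ice L_f = 0.01984·334000 = 6626.6; warm the meltwater: 82.93 T; seawater: 2658.5(T − 63.78)
2741.5 T = 169561 − 6626.6 = 162935
T ≈ 59.43 °C. Since T > 0 °C, the all-ice-melts assumption holds.

T_f ≈ 59.4 °C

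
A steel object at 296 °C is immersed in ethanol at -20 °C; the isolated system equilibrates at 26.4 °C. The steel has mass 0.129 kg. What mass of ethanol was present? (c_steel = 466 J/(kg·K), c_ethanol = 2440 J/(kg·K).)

m ≈ 0.143 kg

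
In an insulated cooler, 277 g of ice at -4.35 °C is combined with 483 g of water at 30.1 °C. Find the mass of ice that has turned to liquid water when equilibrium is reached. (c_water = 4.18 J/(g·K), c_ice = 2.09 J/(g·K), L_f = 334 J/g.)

m_melted ≈ 174 g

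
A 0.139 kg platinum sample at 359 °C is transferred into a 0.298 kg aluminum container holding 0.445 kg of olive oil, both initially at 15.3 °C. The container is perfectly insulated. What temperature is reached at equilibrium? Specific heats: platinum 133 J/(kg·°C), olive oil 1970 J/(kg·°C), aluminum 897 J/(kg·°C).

Taking heat into each body as positive, Σ m c ΔT = 0:
0.139×133×(T − 359) + 0.445×1970×(T − 15.3) + 0.298×897×(T − 15.3) = 0
18.49(T − 359) + 876.65(T − 15.3) + 267.31(T − 15.3) = 0
1162.4 T = 24139
T = 24139/1162.4 ≈ 20.77 °C

T_f ≈ 20.8 °C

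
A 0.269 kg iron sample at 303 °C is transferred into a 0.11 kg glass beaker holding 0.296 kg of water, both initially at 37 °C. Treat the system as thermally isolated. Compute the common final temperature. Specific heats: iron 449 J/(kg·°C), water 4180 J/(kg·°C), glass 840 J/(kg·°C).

T_f ≈ 59.2 °C

Setting the total heat transfer to zero:
0.269*449*(T − 303) + 0.296*4180*(T − 37) + 0.11*840*(T − 37) = 0
120.78(T − 303) + 1237.3(T − 37) + 92.4(T − 37) = 0
(120.78 + 1237.3 + 92.4) T = 120.78*303 + 1237.3*37 + 92.4*37
T = 85795 / 1450.5 = 59.2 °C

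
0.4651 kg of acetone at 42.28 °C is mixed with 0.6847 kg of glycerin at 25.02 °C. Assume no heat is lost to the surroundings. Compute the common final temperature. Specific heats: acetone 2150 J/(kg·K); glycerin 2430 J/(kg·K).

Setting the total heat transfer to zero:
0.4651*2150*(T − 42.28) + 0.6847*2430*(T − 25.02) = 0
999.97(T − 42.28) + 1663.8(T − 25.02) = 0
(999.97 + 1663.8) T = 999.97*42.28 + 1663.8*25.02
T ≈ 31.50 °C

T_f ≈ 31.5 °C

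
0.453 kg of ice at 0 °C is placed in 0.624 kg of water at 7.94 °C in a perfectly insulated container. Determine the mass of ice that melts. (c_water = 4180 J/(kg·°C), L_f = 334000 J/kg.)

m_melted ≈ 0.062 kg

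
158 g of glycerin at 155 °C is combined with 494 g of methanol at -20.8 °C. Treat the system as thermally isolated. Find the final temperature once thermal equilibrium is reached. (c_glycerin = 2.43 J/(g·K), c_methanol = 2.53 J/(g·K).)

T_f ≈ 20.5 °C

T_f is the heat-capacity-weighted average of the initial temperatures:
T_f = (383.94*155 + 1249.8*(-20.8)) / (383.94 + 1249.8)
    = 33514 / 1633.8 ≈ 20.51 °C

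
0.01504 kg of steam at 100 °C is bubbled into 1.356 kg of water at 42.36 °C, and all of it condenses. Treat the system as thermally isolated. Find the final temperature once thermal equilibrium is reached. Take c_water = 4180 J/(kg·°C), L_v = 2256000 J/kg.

T_f ≈ 48.9 °C

Energy conservation, ΣQ = 0:
steam→water at 100 °C releases m L_v = 0.01504·2256000 = 33930
  condensate cools 100→T: 0.01504·4180·(T − 100) = 62.87(T − 100)
  water warms: 1.356·4180·(T − 42.36) = 5668.1(T − 42.36)
5730.9 T = 33930 + 6286.7 + 240100 = 280317
T ≈ 48.91 °C — below 100 °C, confirming all the steam condensed.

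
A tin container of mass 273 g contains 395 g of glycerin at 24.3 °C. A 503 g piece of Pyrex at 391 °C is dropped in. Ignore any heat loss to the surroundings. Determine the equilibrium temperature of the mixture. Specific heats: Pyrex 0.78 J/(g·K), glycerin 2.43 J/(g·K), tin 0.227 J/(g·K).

T_f is the heat-capacity-weighted average of the initial temperatures:
T_f = (392.34·391 + 959.85·24.3 + 61.97·24.3) / (392.34 + 959.85 + 61.97)
    = 178235 / 1414.2 ≈ 126.04 °C

T_f ≈ 126.0 °C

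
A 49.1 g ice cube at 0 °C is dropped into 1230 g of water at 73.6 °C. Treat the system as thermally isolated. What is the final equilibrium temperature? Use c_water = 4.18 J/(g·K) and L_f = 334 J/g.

T_f ≈ 67.7 °C

Taking heat into each body as positive, Σ m c ΔT = 0:
melt ice: 49.1·334 = 16399; warm the meltwater: 205.24 T; water: 5141.4(T − 73.6)
5346.6 T = 378407 − 16399 = 362008
T ≈ 67.71 °C (positive, so assuming full melt was valid).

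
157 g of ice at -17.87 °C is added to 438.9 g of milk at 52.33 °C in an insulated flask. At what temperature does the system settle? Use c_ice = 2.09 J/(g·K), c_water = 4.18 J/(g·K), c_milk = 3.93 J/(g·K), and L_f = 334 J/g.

T_f ≈ 13.4 °C

Heat gained plus heat lost sum to zero:
warm ice to 0 °C: 157×2.09×(0 − (-17.87)) = 5863.7; latent heat to melt: 157×334 = 52438; meltwater 0→T: 157×4.18×T = 656.26 T; milk cools: 438.9×3.93×(T − 52.33) = 1724.9(T − 52.33)
2381.1 T = 90263 − 58302 = 31961
T ≈ 13.42 °C — above 0 °C, consistent with complete melting.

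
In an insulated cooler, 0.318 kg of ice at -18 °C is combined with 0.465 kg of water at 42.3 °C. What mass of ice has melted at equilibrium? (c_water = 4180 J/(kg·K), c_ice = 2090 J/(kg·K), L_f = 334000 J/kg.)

Water can give up m c ΔT = 0.465·4180·42.3 = 82219 J before reaching 0 °C.
Warming the ice to 0 °C takes 0.318·2090·18 = 11963 J, leaving 70255 J for melting.
To melt every bit of ice: 0.318·334000 = 106212 J.
70255 J < 106212 J, so only part of the ice melts and the system sits at 0 °C.
m_melt = 70255 / L_f = 0.2103 kg.

m_melted ≈ 0.21 kg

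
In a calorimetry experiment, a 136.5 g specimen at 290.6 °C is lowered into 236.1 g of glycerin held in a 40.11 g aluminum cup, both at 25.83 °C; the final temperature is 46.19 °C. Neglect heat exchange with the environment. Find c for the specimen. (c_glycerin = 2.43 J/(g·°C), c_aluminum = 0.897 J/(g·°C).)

Net heat exchanged in the isolated system is zero:
136.5×c×(46.19 − 290.6) + 236.1×2.43×(46.19 − 25.83) + 40.11×0.897×(46.19 − 25.83) = 0
-33362 c = -12414
c = -12414/-33362 ≈ 0.3721 J/(g·°C)

c ≈ 0.372 J/(g·°C)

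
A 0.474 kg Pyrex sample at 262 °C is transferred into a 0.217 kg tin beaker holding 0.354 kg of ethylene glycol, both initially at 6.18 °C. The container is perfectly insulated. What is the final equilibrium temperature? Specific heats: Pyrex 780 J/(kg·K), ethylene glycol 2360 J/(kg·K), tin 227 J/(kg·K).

With ΣQ=0 the equilibrium temperature is the m·c-weighted mean:
T_f = (369.72*262 + 835.44*6.18 + 49.26*6.18) / (369.72 + 835.44 + 49.26)
    = 102334 / 1254.4 ≈ 81.58 °C

T_f ≈ 81.6 °C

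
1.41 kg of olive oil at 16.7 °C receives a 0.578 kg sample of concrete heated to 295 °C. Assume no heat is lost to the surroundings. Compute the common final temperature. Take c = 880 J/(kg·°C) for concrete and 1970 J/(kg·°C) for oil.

Setting the total heat transfer to zero:
0.578×880×(T − 295) + 1.41×1970×(T − 16.7) = 0
3286.3 T = 196436
T = 196436 / 3286.3 = 59.8 °C

T_f ≈ 59.8 °C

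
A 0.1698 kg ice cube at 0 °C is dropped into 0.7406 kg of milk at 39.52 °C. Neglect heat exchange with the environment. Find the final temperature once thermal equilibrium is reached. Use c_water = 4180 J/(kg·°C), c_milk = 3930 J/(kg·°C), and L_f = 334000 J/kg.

T_f ≈ 16.1 °C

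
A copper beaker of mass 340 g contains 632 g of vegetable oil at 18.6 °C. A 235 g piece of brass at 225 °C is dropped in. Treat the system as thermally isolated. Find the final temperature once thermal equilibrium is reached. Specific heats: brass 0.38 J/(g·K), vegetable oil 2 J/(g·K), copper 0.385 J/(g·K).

T_f ≈ 31.0 °C

T_f = Σ m_i c_i T_i / Σ m_i c_i:
T_f = (89.3*225 + 1264*18.6 + 130.9*18.6) / (89.3 + 1264 + 130.9)
    = 46038 / 1484.2 ≈ 31.02 °C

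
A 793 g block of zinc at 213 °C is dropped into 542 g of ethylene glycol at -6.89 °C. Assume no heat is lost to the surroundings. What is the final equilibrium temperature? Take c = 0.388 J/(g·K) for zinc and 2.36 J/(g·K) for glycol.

T_f ≈ 35.7 °C

Taking heat into each body as positive, Σ m c ΔT = 0:
793*0.388*(T − 213) + 542*2.36*(T − (-6.89)) = 0
(307.68 + 1279.1) T = 307.68*213 + 1279.1*(-6.89)
T ≈ 35.75 °C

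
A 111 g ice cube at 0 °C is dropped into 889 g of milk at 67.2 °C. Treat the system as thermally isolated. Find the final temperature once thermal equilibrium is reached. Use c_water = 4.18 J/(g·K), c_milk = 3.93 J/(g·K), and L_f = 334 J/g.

Setting the total heat transfer to zero:
fusion: m_ice L_f = 111×334 = 37074; warm the meltwater: 463.98 T; milk cools: 889×3.93×(T − 67.2) = 3493.8(T − 67.2)
3957.8 T = 234781 − 37074 = 197707
T ≈ 49.95 °C — above 0 °C, consistent with complete melting.

T_f ≈ 50.0 °C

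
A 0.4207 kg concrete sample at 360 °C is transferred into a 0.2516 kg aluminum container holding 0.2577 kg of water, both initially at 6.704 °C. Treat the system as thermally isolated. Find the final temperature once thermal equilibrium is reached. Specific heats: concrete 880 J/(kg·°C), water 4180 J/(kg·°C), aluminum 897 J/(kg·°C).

T_f ≈ 84.9 °C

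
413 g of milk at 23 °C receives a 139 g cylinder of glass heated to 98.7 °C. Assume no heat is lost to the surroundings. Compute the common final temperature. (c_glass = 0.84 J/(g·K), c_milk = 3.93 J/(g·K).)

T_f ≈ 28.1 °C

Heat gained plus heat lost sum to zero:
139*0.84*(T − 98.7) + 413*3.93*(T − 23) = 0
116.76(T − 98.7) + 1623.1(T − 23) = 0
(116.76 + 1623.1) T = 116.76*98.7 + 1623.1*23
T ≈ 28.08 °C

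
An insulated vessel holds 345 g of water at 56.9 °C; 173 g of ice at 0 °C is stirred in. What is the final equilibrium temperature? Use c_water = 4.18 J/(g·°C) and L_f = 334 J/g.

T_f ≈ 11.2 °C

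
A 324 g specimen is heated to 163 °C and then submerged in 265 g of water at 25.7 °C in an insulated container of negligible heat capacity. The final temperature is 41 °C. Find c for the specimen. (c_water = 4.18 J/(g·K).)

Taking heat into each body as positive, Σ m c ΔT = 0:
324·c·(41 − 163) + 265·4.18·(41 − 25.7) = 0
-39528 c = -16948
c = -16948/-39528 ≈ 0.4288 J/(g·K)

c ≈ 0.429 J/(g·K)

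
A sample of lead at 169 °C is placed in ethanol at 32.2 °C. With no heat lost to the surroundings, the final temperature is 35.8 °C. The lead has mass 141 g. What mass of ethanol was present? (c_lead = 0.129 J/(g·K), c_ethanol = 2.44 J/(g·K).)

m ≈ 276 g

Energy conservation, ΣQ = 0:
141×0.129×(35.8 − 169) + m×2.44×(35.8 − 32.2) = 0
8.784 m = 2422.8
m = 2422.8/8.784 ≈ 275.8 g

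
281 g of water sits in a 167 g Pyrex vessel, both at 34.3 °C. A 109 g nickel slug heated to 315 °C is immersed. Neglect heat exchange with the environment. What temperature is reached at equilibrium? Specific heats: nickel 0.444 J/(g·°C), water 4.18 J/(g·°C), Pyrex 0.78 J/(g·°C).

T_f ≈ 44.3 °C

Net heat exchanged in the isolated system is zero:
109×0.444×(T − 315) + 281×4.18×(T − 34.3) + 167×0.78×(T − 34.3) = 0
48.4(T − 315) + 1174.6(T − 34.3) + 130.26(T − 34.3) = 0
(48.4 + 1174.6 + 130.26) T = 48.4×315 + 1174.6×34.3 + 130.26×34.3
T = 60001 / 1353.2 = 44.3 °C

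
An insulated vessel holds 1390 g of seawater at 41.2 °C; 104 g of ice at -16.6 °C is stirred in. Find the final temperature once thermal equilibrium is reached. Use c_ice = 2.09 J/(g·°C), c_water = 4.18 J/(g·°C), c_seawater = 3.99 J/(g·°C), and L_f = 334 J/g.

T_f ≈ 31.8 °C

Energy balance with sensible and latent terms:
ice -16.6→0 °C: 104×2.09×16.6 = 3608.2
  melt ice: 104×334 = 34736
  meltwater 0→T: 104×4.18×T = 434.72 T
  seawater: 5546.1(T − 41.2)
5980.8 T = 228499 − 38344 = 190155
T ≈ 31.79 °C (positive, so assuming full melt was valid).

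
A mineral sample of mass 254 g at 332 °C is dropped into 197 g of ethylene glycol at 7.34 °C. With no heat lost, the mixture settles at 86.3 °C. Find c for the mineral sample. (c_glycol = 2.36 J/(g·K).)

Heat lost by the mineral sample = heat gained by the glycol:
254×c×(332 − 86.3) = 197×2.36×(86.3 − 7.34)
62408 c = 36710  ⇒  c ≈ 0.5882 J/(g·K)

c ≈ 0.588 J/(g·K)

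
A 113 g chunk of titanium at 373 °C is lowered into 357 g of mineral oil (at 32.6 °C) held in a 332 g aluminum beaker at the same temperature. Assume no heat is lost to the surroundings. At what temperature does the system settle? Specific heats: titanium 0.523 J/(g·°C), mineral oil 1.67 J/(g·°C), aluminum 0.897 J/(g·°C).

Setting the total heat transfer to zero:
113*0.523*(T − 373) + 357*1.67*(T − 32.6) + 332*0.897*(T − 32.6) = 0
59.1(T − 373) + 596.19(T − 32.6) + 297.8(T − 32.6) = 0
(59.1 + 596.19 + 297.8) T = 59.1*373 + 596.19*32.6 + 297.8*32.6
T ≈ 53.71 °C

T_f ≈ 53.7 °C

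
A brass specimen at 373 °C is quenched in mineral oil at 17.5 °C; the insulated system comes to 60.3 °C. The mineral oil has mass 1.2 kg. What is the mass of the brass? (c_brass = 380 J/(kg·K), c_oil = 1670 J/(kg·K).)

m ≈ 0.722 kg

|Q_brass| = |Q_oil|:
m×380×(373 − 60.3) = 1.2×1670×(60.3 − 17.5)
118826 m = 85771  ⇒  m ≈ 0.7218 kg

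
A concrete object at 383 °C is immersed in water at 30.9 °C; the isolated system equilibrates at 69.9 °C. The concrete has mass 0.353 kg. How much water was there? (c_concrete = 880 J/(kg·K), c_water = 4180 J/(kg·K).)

Conservation of energy gives ΣQ = 0:
0.353·880·(69.9 − 383) + m·4180·(69.9 − 30.9) = 0
163020 m = 97261
m = 97261/163020 ≈ 0.5966 kg

m ≈ 0.597 kg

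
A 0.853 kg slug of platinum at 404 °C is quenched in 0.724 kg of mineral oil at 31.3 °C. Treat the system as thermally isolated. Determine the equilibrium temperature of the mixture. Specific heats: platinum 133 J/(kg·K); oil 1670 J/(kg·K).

T_f ≈ 63.3 °C

T_f is the heat-capacity-weighted average of the initial temperatures:
T_f = (113.45×404 + 1209.1×31.3) / (113.45 + 1209.1)
    = 83678 / 1322.5 ≈ 63.27 °C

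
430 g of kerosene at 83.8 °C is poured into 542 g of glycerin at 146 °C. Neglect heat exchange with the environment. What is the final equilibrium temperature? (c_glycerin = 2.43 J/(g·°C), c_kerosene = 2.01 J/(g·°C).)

Conservation of energy gives ΣQ = 0:
542*2.43*(T − 146) + 430*2.01*(T − 83.8) = 0
1317.1(T − 146) + 864.3(T − 83.8) = 0
2181.4 T = 264719
T = 264719 / 2181.4 = 121 °C

T_f ≈ 121.4 °C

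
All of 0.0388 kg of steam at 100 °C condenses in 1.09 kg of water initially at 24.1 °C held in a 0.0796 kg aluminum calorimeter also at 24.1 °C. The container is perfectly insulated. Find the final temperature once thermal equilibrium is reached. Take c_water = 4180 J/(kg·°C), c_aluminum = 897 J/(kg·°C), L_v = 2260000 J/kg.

Heat gained plus heat lost sum to zero:
steam→water at 100 °C releases m L_v = 0.0388×2260000 = 87688
  condensate cools 100→T: 0.0388×4180×(T − 100) = 162.18(T − 100)
  original water: 4556.2(T − 24.1)
  aluminum cup: 0.0796×897×(T − 24.1) = 71.4(T − 24.1)
4789.8 T = 87688 + 16218 + 111525 = 215432
T ≈ 44.98 °C — below 100 °C, confirming all the steam condensed.

T_f ≈ 45.0 °C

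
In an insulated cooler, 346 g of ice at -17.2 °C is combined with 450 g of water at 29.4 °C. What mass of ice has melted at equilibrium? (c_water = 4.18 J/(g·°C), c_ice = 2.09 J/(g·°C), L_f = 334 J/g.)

m_melted ≈ 128 g

Heat available from the water dropping to 0 °C: 450×4.18×29.4 = 55301 J.
Of that, 346×2.09×17.2 = 12438 J goes to bring the ice to 0 °C, leaving 42863 J.
Fully melting the ice requires m_ice L_f = 346×334 = 115564 J.
Since 42863 < 115564 J, not all the ice melts; equilibrium is at 0 °C.
m_melted×334 = 42863  ⇒  m_melted ≈ 128.3 g.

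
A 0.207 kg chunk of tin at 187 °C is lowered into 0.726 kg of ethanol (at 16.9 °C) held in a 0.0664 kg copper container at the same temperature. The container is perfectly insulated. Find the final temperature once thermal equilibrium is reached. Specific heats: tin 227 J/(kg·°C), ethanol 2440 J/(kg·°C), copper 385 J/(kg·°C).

T_f = Σ m_i c_i T_i / Σ m_i c_i:
T_f = (46.99×187 + 1771.4×16.9 + 25.56×16.9) / (46.99 + 1771.4 + 25.56)
    = 39156 / 1844 ≈ 21.23 °C

T_f ≈ 21.2 °C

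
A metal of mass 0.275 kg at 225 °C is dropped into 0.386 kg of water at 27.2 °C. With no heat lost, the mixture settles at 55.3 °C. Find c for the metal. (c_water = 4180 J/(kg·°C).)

Taking heat into each body as positive, Σ m c ΔT = 0:
0.275·c·(55.3 − 225) + 0.386·4180·(55.3 − 27.2) = 0
-46.67 c = -45339
c = -45339/-46.67 ≈ 971.5 J/(kg·°C)

c ≈ 972 J/(kg·°C)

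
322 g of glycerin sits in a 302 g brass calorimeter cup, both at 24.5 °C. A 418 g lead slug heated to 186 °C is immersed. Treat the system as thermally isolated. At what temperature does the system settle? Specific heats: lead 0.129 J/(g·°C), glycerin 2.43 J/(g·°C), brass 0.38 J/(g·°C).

T_f ≈ 33.7 °C

Taking heat into each body as positive, Σ m c ΔT = 0:
418·0.129·(T − 186) + 322·2.43·(T − 24.5) + 302·0.38·(T − 24.5) = 0
(53.92 + 782.46 + 114.76) T = 53.92·186 + 782.46·24.5 + 114.76·24.5
T ≈ 33.66 °C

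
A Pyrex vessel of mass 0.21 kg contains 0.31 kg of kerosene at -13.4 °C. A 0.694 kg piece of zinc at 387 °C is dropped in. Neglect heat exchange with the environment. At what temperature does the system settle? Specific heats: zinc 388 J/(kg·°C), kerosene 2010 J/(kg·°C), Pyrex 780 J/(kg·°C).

Setting the total heat transfer to zero:
0.694*388*(T − 387) + 0.31*2010*(T − (-13.4)) + 0.21*780*(T − (-13.4)) = 0
269.27(T − 387) + 623.1(T − (-13.4)) + 163.8(T − (-13.4)) = 0
1056.2 T = 93664
T = 93664 / 1056.2 = 88.7 °C

T_f ≈ 88.7 °C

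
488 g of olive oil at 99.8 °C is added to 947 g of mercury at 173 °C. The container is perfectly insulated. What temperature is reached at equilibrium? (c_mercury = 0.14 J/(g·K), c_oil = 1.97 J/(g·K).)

T_f ≈ 108.7 °C

T_f = Σ m_i c_i T_i / Σ m_i c_i:
T_f = (132.58·173 + 961.36·99.8) / (132.58 + 961.36)
    = 118880 / 1093.9 ≈ 108.67 °C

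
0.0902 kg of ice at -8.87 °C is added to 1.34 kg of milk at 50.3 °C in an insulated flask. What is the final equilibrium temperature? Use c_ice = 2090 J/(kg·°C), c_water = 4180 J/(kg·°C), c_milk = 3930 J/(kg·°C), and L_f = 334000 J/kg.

T_f ≈ 41.3 °C

Let T be the final temperature. ΣQ_i = 0:
warm ice to 0 °C: 0.0902·2090·(0 − (-8.87)) = 1672.2
  latent heat to melt: 0.0902·334000 = 30127
  warm the meltwater: 377.04 T
  milk: 5266.2(T − 50.3)
5643.2 T = 264890 − 31799 = 233091
T ≈ 41.30 °C. Since T > 0 °C, the all-ice-melts assumption holds.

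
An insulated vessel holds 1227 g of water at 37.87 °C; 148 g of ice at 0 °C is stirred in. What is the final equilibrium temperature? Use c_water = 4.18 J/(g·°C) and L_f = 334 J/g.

Let T be the final temperature. ΣQ_i = 0:
melt ice: 148×334 = 49432
  warm the meltwater: 618.64 T
  water: 5128.9(T − 37.87)
5747.5 T = 194230 − 49432 = 144798
T ≈ 25.19 °C (positive, so assuming full melt was valid).

T_f ≈ 25.2 °C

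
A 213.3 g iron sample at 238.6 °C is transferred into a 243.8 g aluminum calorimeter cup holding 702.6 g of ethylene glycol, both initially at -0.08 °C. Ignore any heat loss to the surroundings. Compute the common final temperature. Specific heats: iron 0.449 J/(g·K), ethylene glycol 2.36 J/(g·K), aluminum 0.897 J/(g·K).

T_f ≈ 11.5 °C

T_f is the heat-capacity-weighted average of the initial temperatures:
T_f = (95.77×238.6 + 1658.1×(-0.08) + 218.69×(-0.08)) / (95.77 + 1658.1 + 218.69)
    = 22701 / 1972.6 ≈ 11.51 °C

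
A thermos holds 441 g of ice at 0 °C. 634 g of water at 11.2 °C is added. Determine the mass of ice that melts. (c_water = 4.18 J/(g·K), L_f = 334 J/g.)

m_melted ≈ 88.9 g

Heat available from the water dropping to 0 °C: 634×4.18×11.2 = 29681 J.
Melting all 441 g of ice would need 441×334 = 147294 J.
That's not enough to melt it all — equilibrium is at 0 °C with ice remaining.
m_melted×334 = 29681  ⇒  m_melted ≈ 88.87 g.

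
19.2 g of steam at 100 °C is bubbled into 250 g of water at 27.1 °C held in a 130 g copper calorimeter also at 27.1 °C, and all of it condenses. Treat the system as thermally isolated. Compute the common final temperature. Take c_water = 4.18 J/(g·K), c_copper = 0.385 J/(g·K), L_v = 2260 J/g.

Taking heat into each body as positive, Σ m c ΔT = 0:
latent heat released on condensation: 19.2×2260 = 43392; condensate cools 100→T: 19.2×4.18×(T − 100) = 80.26(T − 100); water warms: 250×4.18×(T − 27.1) = 1045(T − 27.1); cup: 50.05(T − 27.1)
1175.3 T = 43392 + 8025.6 + 29676 = 81093
T ≈ 69.00 °C (< 100 °C, so full condensation is consistent).

T_f ≈ 69.0 °C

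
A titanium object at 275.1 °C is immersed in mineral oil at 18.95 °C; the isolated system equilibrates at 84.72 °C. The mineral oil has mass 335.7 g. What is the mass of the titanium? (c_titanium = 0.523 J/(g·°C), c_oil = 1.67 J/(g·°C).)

m ≈ 370 g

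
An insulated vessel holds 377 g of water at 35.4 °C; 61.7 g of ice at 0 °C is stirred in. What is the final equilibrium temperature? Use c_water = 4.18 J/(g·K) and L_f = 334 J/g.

Sum of m c ΔT and latent-heat terms is zero:
melt ice: 61.7×334 = 20608
  meltwater 0→T: 61.7×4.18×T = 257.91 T
  water: 1575.9(T − 35.4)
1833.8 T = 55785 − 20608 = 35178
T ≈ 19.18 °C — above 0 °C, consistent with complete melting.

T_f ≈ 19.2 °C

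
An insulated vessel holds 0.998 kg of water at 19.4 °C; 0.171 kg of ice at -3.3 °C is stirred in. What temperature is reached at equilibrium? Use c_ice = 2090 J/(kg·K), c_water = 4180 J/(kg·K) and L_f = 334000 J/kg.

Energy conservation, ΣQ = 0:
ice -3.3→0 °C: 0.171×2090×3.3 = 1179.4
  fusion: m_ice L_f = 0.171×334000 = 57114
  meltwater 0→T: 0.171×4180×T = 714.78 T
  water: 4171.6(T − 19.4)
4886.4 T = 80930 − 58293 = 22636
T ≈ 4.63 °C. Since T > 0 °C, the all-ice-melts assumption holds.

T_f ≈ 4.6 °C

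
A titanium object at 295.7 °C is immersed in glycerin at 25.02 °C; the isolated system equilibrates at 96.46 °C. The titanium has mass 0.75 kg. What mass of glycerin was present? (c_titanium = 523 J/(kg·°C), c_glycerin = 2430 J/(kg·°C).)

m ≈ 0.45 kg

Heat lost by the titanium = heat gained by the glycerin:
0.75·523·(295.7 − 96.46) = m·2430·(96.46 − 25.02)
173599 m = 78152  ⇒  m ≈ 0.4502 kg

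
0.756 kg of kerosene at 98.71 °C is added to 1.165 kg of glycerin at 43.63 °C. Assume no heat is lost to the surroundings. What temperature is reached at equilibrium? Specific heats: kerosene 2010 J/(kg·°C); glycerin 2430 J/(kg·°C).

|Q_kerosene| = |Q_glycerin|:
0.756×2010×(98.71 − T) = 1.165×2430×(T − 43.63)
1519.6(98.71 − T) = 2831(T − 43.63)
4350.5 T = 273510  ⇒  T ≈ 62.87 °C

T_f ≈ 62.9 °C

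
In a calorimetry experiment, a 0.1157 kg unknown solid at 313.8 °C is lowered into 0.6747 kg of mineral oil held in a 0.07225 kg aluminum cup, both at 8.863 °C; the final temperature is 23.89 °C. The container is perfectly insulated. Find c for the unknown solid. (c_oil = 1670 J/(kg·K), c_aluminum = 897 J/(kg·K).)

c ≈ 534 J/(kg·K)

Heat gained plus heat lost sum to zero:
0.1157·c·(23.89 − 313.8) + 0.6747·1670·(23.89 − 8.863) + 0.07225·897·(23.89 − 8.863) = 0
-33.54 c = -17906
c = -17906/-33.54 ≈ 533.8 J/(kg·K)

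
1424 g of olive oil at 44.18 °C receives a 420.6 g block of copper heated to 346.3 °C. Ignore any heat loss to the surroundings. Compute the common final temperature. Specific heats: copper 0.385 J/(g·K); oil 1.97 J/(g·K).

T_f = Σ m_i c_i T_i / Σ m_i c_i:
T_f = (161.93×346.3 + 2805.3×44.18) / (161.93 + 2805.3)
    = 180014 / 2967.2 ≈ 60.67 °C

T_f ≈ 60.7 °C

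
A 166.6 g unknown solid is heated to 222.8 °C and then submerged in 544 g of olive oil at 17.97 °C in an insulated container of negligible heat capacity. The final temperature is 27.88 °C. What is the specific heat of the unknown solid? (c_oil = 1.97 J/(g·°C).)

c ≈ 0.327 J/(g·°C)

m_s c (T_s − T_f) = m_oil c_oil (T_f − T_0):
166.6×c×(222.8 − 27.88) = 544×1.97×(27.88 − 17.97)
32474 c = 10620  ⇒  c ≈ 0.327 J/(g·°C)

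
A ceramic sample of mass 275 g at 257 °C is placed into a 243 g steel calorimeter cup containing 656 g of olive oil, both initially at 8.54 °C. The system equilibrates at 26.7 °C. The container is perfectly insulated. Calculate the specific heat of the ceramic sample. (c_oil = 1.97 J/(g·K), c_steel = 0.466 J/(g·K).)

c ≈ 0.403 J/(g·K)

Let T be the final temperature. ΣQ_i = 0:
275·c·(26.7 − 257) + 656·1.97·(26.7 − 8.54) + 243·0.466·(26.7 − 8.54) = 0
-63332 c = -25525
c = -25525/-63332 ≈ 0.403 J/(g·K)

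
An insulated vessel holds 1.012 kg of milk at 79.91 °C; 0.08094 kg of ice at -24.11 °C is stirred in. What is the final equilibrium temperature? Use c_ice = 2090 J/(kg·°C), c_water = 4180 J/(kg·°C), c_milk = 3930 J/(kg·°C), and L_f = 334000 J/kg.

T_f ≈ 66.4 °C

Let T be the final temperature. ΣQ_i = 0:
warm ice to 0 °C: 0.08094·2090·(0 − (-24.11)) = 4078.6
  latent heat to melt: 0.08094·334000 = 27034
  meltwater 0→T: 0.08094·4180·T = 338.33 T
  milk: 3977.2(T − 79.91)
4315.5 T = 317815 − 31113 = 286702
T ≈ 66.44 °C (positive, so assuming full melt was valid).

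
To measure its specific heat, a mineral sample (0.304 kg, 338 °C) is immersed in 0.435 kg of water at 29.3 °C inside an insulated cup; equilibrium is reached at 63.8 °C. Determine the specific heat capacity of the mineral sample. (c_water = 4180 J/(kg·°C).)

m_s c (T_s − T_f) = m_water c_water (T_f − T_0):
0.304·c·(338 − 63.8) = 0.435·4180·(63.8 − 29.3)
83.36 c = 62731  ⇒  c ≈ 752.6 J/(kg·°C)

c ≈ 753 J/(kg·°C)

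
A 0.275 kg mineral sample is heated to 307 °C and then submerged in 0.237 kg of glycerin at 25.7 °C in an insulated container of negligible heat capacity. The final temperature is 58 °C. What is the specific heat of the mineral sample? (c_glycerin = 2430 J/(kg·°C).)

c ≈ 272 J/(kg·°C)

Net heat exchanged in the isolated system is zero:
0.275·c·(58 − 307) + 0.237·2430·(58 − 25.7) = 0
-68.48 c = -18602
c = -18602/-68.48 ≈ 271.7 J/(kg·°C)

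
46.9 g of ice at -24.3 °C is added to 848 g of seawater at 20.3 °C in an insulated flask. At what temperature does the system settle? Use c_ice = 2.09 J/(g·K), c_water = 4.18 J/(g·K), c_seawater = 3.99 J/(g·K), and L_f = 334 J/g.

Let T be the final temperature. ΣQ_i = 0:
ice -24.3→0 °C: 46.9·2.09·24.3 = 2381.9; melt ice: 46.9·334 = 15665; meltwater 0→T: 46.9·4.18·T = 196.04 T; seawater cools: 848·3.99·(T − 20.3) = 3383.5(T − 20.3)
3579.6 T = 68685 − 18047 = 50639
T ≈ 14.15 °C (positive, so assuming full melt was valid).

T_f ≈ 14.1 °C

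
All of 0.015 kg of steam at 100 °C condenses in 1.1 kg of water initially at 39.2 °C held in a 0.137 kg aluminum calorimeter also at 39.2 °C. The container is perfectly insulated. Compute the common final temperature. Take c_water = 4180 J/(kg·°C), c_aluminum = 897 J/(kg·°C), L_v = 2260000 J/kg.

Sum of m c ΔT and latent-heat terms is zero:
latent heat released on condensation: 0.015×2260000 = 33900; condensate cools 100→T: 0.015×4180×(T − 100) = 62.7(T − 100); water warms: 1.1×4180×(T − 39.2) = 4598(T − 39.2); aluminum cup: 0.137×897×(T − 39.2) = 122.89(T − 39.2)
4783.6 T = 33900 + 6270 + 185059 = 225229
T ≈ 47.08 °C — below 100 °C, confirming all the steam condensed.

T_f ≈ 47.1 °C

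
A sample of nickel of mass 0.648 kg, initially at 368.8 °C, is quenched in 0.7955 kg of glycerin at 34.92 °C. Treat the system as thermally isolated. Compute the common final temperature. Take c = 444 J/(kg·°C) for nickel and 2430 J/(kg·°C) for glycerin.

T_f ≈ 78.2 °C

Energy conservation, ΣQ = 0:
0.648×444×(T − 368.8) + 0.7955×2430×(T − 34.92) = 0
287.71(T − 368.8) + 1933.1(T − 34.92) = 0
2220.8 T = 173611
T = 173611 / 2220.8 = 78.2 °C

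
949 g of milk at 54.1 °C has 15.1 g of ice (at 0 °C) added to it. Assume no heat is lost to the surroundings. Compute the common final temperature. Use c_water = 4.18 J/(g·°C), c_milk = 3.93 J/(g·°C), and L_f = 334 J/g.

Energy conservation, ΣQ = 0:
latent heat to melt: 15.1·334 = 5043.4
  warm the meltwater: 63.12 T
  milk cools: 949·3.93·(T − 54.1) = 3729.6(T − 54.1)
3792.7 T = 201770 − 5043.4 = 196726
T ≈ 51.87 °C. Since T > 0 °C, the all-ice-melts assumption holds.

T_f ≈ 51.9 °C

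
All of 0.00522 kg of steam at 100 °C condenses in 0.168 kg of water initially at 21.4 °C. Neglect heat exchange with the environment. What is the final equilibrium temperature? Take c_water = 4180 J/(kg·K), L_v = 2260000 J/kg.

T_f ≈ 40.1 °C

Energy balance with sensible and latent terms:
latent heat released on condensation: 0.00522·2260000 = 11797
  condensate cools 100→T: 0.00522·4180·(T − 100) = 21.82(T − 100)
  original water: 702.24(T − 21.4)
724.06 T = 11797 + 2182 + 15028 = 29007
T ≈ 40.06 °C, under the boiling point, so the assumption holds.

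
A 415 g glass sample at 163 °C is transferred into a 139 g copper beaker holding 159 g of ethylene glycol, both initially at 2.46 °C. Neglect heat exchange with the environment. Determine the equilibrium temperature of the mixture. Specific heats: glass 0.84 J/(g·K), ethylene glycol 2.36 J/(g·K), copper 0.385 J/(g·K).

Let T be the final temperature. ΣQ_i = 0:
415·0.84·(T − 163) + 159·2.36·(T − 2.46) + 139·0.385·(T − 2.46) = 0
348.6(T − 163) + 375.24(T − 2.46) + 53.52(T − 2.46) = 0
777.35 T = 57877
T = 57877/777.35 ≈ 74.45 °C

T_f ≈ 74.5 °C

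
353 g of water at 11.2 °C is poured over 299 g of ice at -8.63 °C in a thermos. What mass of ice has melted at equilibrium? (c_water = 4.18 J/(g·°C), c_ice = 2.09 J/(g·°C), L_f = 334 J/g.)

Heat available from the water dropping to 0 °C: 353·4.18·11.2 = 16526 J.
Of that, 299·2.09·8.63 = 5393 J goes to bring the ice to 0 °C, leaving 11133 J.
To melt every bit of ice: 299·334 = 99866 J.
Since 11133 < 99866 J, not all the ice melts; equilibrium is at 0 °C.
m_melt = 11133 / L_f = 33.33 g.

m_melted ≈ 33.3 g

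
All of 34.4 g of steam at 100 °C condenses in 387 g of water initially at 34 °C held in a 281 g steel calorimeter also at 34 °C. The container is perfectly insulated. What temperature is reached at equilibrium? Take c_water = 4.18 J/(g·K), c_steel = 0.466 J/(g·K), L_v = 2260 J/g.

Net heat exchanged in the isolated system is zero:
latent heat released on condensation: 34.4·2260 = 77744
  condensate cools 100→T: 34.4·4.18·(T − 100) = 143.79(T − 100)
  original water: 1617.7(T − 34)
  cup: 130.95(T − 34)
1892.4 T = 77744 + 14379 + 59453 = 151576
T ≈ 80.10 °C (< 100 °C, so full condensation is consistent).

T_f ≈ 80.1 °C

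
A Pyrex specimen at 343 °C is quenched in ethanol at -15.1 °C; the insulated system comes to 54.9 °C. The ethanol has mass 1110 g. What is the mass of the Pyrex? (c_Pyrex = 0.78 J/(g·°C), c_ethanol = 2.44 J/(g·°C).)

m ≈ 844 g

Conservation of energy gives ΣQ = 0:
m×0.78×(54.9 − 343) + 1110×2.44×(54.9 − (-15.1)) = 0
-224.72 m = -189588
m = -189588/-224.72 ≈ 843.7 g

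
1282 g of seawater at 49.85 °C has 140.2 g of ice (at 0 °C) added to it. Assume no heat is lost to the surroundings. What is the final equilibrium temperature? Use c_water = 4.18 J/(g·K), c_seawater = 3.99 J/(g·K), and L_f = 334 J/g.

Conservation of energy gives ΣQ = 0:
latent heat to melt: 140.2·334 = 46827
  meltwater 0→T: 140.2·4.18·T = 586.04 T
  seawater cools: 1282·3.99·(T − 49.85) = 5115.2(T − 49.85)
5701.2 T = 254992 − 46827 = 208165
T ≈ 36.51 °C — above 0 °C, consistent with complete melting.

T_f ≈ 36.5 °C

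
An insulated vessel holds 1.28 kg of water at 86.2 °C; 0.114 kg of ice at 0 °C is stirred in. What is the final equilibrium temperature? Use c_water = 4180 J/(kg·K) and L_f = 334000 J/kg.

Energy balance with sensible and latent terms:
melt ice: 0.114·334000 = 38076
  meltwater 0→T: 0.114·4180·T = 476.52 T
  water cools: 1.28·4180·(T − 86.2) = 5350.4(T − 86.2)
5826.9 T = 461204 − 38076 = 423128
T ≈ 72.62 °C — above 0 °C, consistent with complete melting.

T_f ≈ 72.6 °C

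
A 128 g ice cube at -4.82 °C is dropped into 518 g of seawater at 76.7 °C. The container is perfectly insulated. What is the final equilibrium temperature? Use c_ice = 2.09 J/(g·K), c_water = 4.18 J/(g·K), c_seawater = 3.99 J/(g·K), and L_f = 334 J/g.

T_f ≈ 44.0 °C

Taking heat into each body as positive, Σ m c ΔT = 0:
warm ice to 0 °C: 128·2.09·(0 − (-4.82)) = 1289.4
  fusion: m_ice L_f = 128·334 = 42752
  meltwater 0→T: 128·4.18·T = 535.04 T
  seawater: 2066.8(T − 76.7)
2601.9 T = 158525 − 44041 = 114484
T ≈ 44.00 °C — above 0 °C, consistent with complete melting.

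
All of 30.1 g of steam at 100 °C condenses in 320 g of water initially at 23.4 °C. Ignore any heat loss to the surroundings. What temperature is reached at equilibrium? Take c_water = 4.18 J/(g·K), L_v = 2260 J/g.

Heat gained plus heat lost sum to zero:
latent heat released on condensation: 30.1×2260 = 68026
  condensate cools 100→T: 30.1×4.18×(T − 100) = 125.82(T − 100)
  water warms: 320×4.18×(T − 23.4) = 1337.6(T − 23.4)
1463.4 T = 68026 + 12582 + 31300 = 111908
T ≈ 76.47 °C — below 100 °C, confirming all the steam condensed.

T_f ≈ 76.5 °C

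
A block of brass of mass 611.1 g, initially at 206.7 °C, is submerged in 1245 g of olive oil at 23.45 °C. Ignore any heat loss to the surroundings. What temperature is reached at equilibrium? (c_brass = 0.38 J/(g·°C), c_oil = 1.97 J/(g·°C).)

T_f = Σ m_i c_i T_i / Σ m_i c_i:
T_f = (232.22*206.7 + 2452.7*23.45) / (232.22 + 2452.7)
    = 105514 / 2684.9 ≈ 39.30 °C

T_f ≈ 39.3 °C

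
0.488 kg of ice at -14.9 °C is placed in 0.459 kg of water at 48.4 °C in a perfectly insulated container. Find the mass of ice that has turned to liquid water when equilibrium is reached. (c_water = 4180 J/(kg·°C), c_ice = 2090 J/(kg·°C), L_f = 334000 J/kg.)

m_melted ≈ 0.233 kg

Water can give up m c ΔT = 0.459×4180×48.4 = 92861 J before reaching 0 °C.
Warming the ice to 0 °C takes 0.488×2090×14.9 = 15197 J, leaving 77664 J for melting.
To melt every bit of ice: 0.488×334000 = 162992 J.
77664 J < 162992 J, so only part of the ice melts and the system sits at 0 °C.
m_melted×334000 = 77664  ⇒  m_melted ≈ 0.2325 kg.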